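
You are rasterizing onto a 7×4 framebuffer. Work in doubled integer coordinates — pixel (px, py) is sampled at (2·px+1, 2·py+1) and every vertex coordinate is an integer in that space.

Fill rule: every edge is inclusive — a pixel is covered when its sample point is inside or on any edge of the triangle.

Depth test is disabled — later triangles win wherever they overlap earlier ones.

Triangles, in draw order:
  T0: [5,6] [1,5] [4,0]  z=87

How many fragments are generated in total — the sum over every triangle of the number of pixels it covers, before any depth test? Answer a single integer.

T0:
  2·area = 23
  edge (5, 6)→(1, 5): d=(-4,-1) inclusive
  edge (1, 5)→(4, 0): d=(3,-5) inclusive
  edge (4, 0)→(5, 6): d=(1,6) inclusive
    (1,1)@(3, 3): e=[10,4,9] → █
    (2,1)@(5, 3): e=[12,14,-3] → ·
    (0,2)@(1, 5): e=[0,0,23] → █  [on edge]
    (2,2)@(5, 5): e=[4,20,-1] → ·
    (0,3)@(1, 7): e=[-8,6,25] → ·
    (1,3)@(3, 7): e=[-6,16,13] → ·
    (4,3)@(9, 7): e=[0,46,-23] → ·  [on edge]
  covered (3 px):
    · · · · · · ·
    · █ · · · · ·
    █ █ · · · · ·
    · · · · · · ·

Answer: 3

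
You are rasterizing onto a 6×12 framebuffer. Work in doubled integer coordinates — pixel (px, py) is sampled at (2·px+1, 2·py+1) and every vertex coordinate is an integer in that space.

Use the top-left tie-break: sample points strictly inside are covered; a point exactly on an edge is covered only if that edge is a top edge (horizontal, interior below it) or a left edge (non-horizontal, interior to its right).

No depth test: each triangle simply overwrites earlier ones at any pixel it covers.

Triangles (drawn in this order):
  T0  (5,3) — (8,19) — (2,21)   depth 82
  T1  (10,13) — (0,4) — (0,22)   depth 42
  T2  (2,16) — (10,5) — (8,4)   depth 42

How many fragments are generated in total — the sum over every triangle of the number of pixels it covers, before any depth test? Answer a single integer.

T0:
  2·area = 102
  edge (5, 3)→(8, 19): d=(3,16) right/bottom  bias=-1
  edge (8, 19)→(2, 21): d=(-6,2) right/bottom  bias=-1
  edge (2, 21)→(5, 3): d=(3,-18) top-left  bias=+0
    (2,1)@(5, 3): e=[0,102,0] → ·  [on edge]
    (2,2)@(5, 5): e=[6,90,6] → █
    (3,2)@(7, 5): e=[-26,86,42] → ·
    (2,3)@(5, 7): e=[12,78,12] → █
    (3,3)@(7, 7): e=[-20,74,48] → ·
    (2,4)@(5, 9): e=[18,66,18] → █
    (3,4)@(7, 9): e=[-14,62,54] → ·
    (2,5)@(5, 11): e=[24,54,24] → █
    (3,5)@(7, 11): e=[-8,50,60] → ·
    (2,6)@(5, 13): e=[30,42,30] → █
    (3,6)@(7, 13): e=[-2,38,66] → ·
    (1,7)@(3, 15): e=[68,34,0] → █  [on edge]
  covered (14 px):
    · · · · · ·
    · · · · · ·
    · · █ · · ·
    · · █ · · ·
    · · █ · · ·
    · · █ · · ·
    · · █ · · ·
    · █ █ █ · ·
    · █ █ █ · ·
    · █ █ █ · ·
    · · · · · ·
    · · · · · ·
T1:
  2·area = 180  (B↔C swapped to make it positive)
  edge (10, 13)→(0, 22): d=(-10,9) right/bottom  bias=-1
  edge (0, 22)→(0, 4): d=(0,-18) top-left  bias=+0
  edge (0, 4)→(10, 13): d=(10,9) right/bottom  bias=-1
    (0,2)@(1, 5): e=[161,18,1] → █
    (1,2)@(3, 5): e=[143,54,-17] → ·
    (0,3)@(1, 7): e=[141,18,21] → █
    (1,3)@(3, 7): e=[123,54,3] → █
    (2,3)@(5, 7): e=[105,90,-15] → ·
    (0,4)@(1, 9): e=[121,18,41] → █
    (2,4)@(5, 9): e=[85,90,5] → █
    (3,4)@(7, 9): e=[67,126,-13] → ·
    (0,5)@(1, 11): e=[101,18,61] → █
    (3,5)@(7, 11): e=[47,126,7] → █
    (4,5)@(9, 11): e=[29,162,-11] → ·
    (0,6)@(1, 13): e=[81,18,81] → █
  covered (25 px):
    · · · · · ·
    · · · · · ·
    █ · · · · ·
    █ █ · · · ·
    █ █ █ · · ·
    █ █ █ █ · ·
    █ █ █ █ █ ·
    █ █ █ █ · ·
    █ █ █ · · ·
    █ █ · · · ·
    █ · · · · ·
    · · · · · ·
T2:
  2·area = 30  (B↔C swapped to make it positive)
  edge (2, 16)→(8, 4): d=(6,-12) top-left  bias=+0
  edge (8, 4)→(10, 5): d=(2,1) right/bottom  bias=-1
  edge (10, 5)→(2, 16): d=(-8,11) right/bottom  bias=-1
    (4,2)@(9, 5): e=[18,1,11] → █
    (5,2)@(11, 5): e=[42,-1,-11] → ·
    (3,3)@(7, 7): e=[6,7,17] → █
    (4,3)@(9, 7): e=[30,5,-5] → ·
    (3,4)@(7, 9): e=[18,11,1] → █
    (4,4)@(9, 9): e=[42,9,-21] → ·
    (2,5)@(5, 11): e=[6,17,7] → █
    (3,5)@(7, 11): e=[30,15,-15] → ·
    (2,6)@(5, 13): e=[18,21,-9] → ·
  covered (4 px):
    · · · · · ·
    · · · · · ·
    · · · · █ ·
    · · · █ · ·
    · · · █ · ·
    · · █ · · ·
    · · · · · ·
    · · · · · ·
    · · · · · ·
    · · · · · ·
    · · · · · ·
    · · · · · ·

Result: 43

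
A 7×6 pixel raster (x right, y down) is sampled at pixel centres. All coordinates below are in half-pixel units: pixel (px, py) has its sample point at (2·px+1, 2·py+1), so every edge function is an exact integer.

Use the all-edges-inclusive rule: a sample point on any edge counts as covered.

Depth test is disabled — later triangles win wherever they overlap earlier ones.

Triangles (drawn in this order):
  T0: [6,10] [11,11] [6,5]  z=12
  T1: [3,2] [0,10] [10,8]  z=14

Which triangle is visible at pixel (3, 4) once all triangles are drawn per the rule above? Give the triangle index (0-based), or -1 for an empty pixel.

T0:
  2·area = 25  (B↔C swapped to make it positive)
  edge (6, 10)→(6, 5): d=(0,-5) inclusive
  edge (6, 5)→(11, 11): d=(5,6) inclusive
  edge (11, 11)→(6, 10): d=(-5,-1) inclusive
    (3,3)@(7, 7): e=[5,4,16] → █
    (4,3)@(9, 7): e=[15,-8,18] → ·
    (0,4)@(1, 9): e=[-25,50,0] → ·  [on edge]
    (3,4)@(7, 9): e=[5,14,6] → █
    (4,4)@(9, 9): e=[15,2,8] → █
    (5,4)@(11, 9): e=[25,-10,10] → ·
    (3,5)@(7, 11): e=[5,24,-4] → ·
    (4,5)@(9, 11): e=[15,12,-2] → ·
    (5,5)@(11, 11): e=[25,0,0] → █  [on edge]
    (6,5)@(13, 11): e=[35,-12,2] → ·
  covered (4 px):
    · · · · · · ·
    · · · · · · ·
    · · · · · · ·
    · · · █ · · ·
    · · · █ █ · ·
    · · · · · █ ·
T1:
  2·area = 74  (B↔C swapped to make it positive)
  edge (3, 2)→(10, 8): d=(7,6) inclusive
  edge (10, 8)→(0, 10): d=(-10,2) inclusive
  edge (0, 10)→(3, 2): d=(3,-8) inclusive
    (1,1)@(3, 3): e=[7,64,3] → █
    (2,1)@(5, 3): e=[-5,60,19] → ·
    (1,2)@(3, 5): e=[21,44,9] → █
    (2,2)@(5, 5): e=[9,40,25] → █
    (3,2)@(7, 5): e=[-3,36,41] → ·
    (1,3)@(3, 7): e=[35,24,15] → █
    (3,3)@(7, 7): e=[11,16,47] → █
    (4,3)@(9, 7): e=[-1,12,63] → ·
    (0,4)@(1, 9): e=[61,8,5] → █
    (2,4)@(5, 9): e=[37,0,37] → █  [on edge]
    (3,4)@(7, 9): e=[25,-4,53] → ·
    (0,5)@(1, 11): e=[75,-12,11] → ·
  covered (9 px):
    · · · · · · ·
    · █ · · · · ·
    · █ █ · · · ·
    · █ █ █ · · ·
    █ █ █ · · · ·
    · · · · · · ·

Z-buffer (winner per pixel, '.' = empty):
  . . . . . . .
  . 1 . . . . .
  . 1 1 . . . .
  . 1 1 1 . . .
  1 1 1 0 0 . .
  . . . . . 0 .

Result: 0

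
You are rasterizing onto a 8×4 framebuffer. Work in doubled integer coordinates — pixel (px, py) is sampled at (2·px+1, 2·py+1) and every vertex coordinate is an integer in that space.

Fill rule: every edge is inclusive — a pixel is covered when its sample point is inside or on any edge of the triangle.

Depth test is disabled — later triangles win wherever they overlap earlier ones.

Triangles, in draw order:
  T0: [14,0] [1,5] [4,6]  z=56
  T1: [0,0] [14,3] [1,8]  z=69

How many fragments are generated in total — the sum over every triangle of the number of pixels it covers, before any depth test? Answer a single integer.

T0:
  2·area = 28  (B↔C swapped to make it positive)
  edge (14, 0)→(4, 6): d=(-10,6) inclusive
  edge (4, 6)→(1, 5): d=(-3,-1) inclusive
  edge (1, 5)→(14, 0): d=(13,-5) inclusive
    (3,1)@(7, 3): e=[12,12,4] → X
    (4,1)@(9, 3): e=[0,14,14] → X  [on edge]
    (5,1)@(11, 3): e=[-12,16,24] → .
    (0,2)@(1, 5): e=[28,0,0] → X  [on edge]
    (1,2)@(3, 5): e=[16,2,10] → X
    (2,2)@(5, 5): e=[4,4,20] → X
    (3,2)@(7, 5): e=[-8,6,30] → .
    (4,2)@(9, 5): e=[-20,8,40] → .
    (0,3)@(1, 7): e=[8,-6,26] → .
    (1,3)@(3, 7): e=[-4,-4,36] → .
    (2,3)@(5, 7): e=[-16,-2,46] → .
    (3,3)@(7, 7): e=[-28,0,56] → .  [on edge]
  covered (5 px):
    . . . . . . . .
    . . . X X . . .
    X X X . . . . .
    . . . . . . . .
T1:
  2·area = 109
  edge (0, 0)→(14, 3): d=(14,3) inclusive
  edge (14, 3)→(1, 8): d=(-13,5) inclusive
  edge (1, 8)→(0, 0): d=(-1,-8) inclusive
    (0,0)@(1, 1): e=[11,91,7] → X
    (1,0)@(3, 1): e=[5,81,23] → X
    (2,0)@(5, 1): e=[-1,71,39] → .
    (0,1)@(1, 3): e=[39,65,5] → X
    (2,1)@(5, 3): e=[27,45,37] → X
    (3,1)@(7, 3): e=[21,35,53] → X
    (4,1)@(9, 3): e=[15,25,69] → X
    (5,1)@(11, 3): e=[9,15,85] → X
    (6,1)@(13, 3): e=[3,5,101] → X
    (7,1)@(15, 3): e=[-3,-5,117] → .
    (0,2)@(1, 5): e=[67,39,3] → X
    (4,2)@(9, 5): e=[43,-1,67] → .
  covered (15 px):
    X X . . . . . .
    X X X X X X X .
    X X X X . . . .
    X X . . . . . .

Answer: 20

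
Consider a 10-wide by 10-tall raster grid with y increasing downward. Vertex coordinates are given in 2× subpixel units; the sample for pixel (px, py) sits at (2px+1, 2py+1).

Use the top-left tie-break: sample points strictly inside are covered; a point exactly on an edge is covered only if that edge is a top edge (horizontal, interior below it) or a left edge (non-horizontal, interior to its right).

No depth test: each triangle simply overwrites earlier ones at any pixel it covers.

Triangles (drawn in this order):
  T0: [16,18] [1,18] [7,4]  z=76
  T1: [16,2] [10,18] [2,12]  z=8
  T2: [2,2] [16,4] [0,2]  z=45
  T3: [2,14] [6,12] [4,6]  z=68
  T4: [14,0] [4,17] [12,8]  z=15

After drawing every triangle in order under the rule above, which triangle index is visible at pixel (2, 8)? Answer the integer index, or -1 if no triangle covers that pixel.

T0:
  2·area = 210
  edge (16, 18)→(1, 18): d=(-15,0) right/bottom  bias=-1
  edge (1, 18)→(7, 4): d=(6,-14) top-left  bias=+0
  edge (7, 4)→(16, 18): d=(9,14) right/bottom  bias=-1
    (3,2)@(7, 5): e=[195,6,9] → X
    (4,2)@(9, 5): e=[195,34,-19] → .
    (3,3)@(7, 7): e=[165,18,27] → X
    (4,3)@(9, 7): e=[165,46,-1] → .
    (2,4)@(5, 9): e=[135,2,73] → X
    (4,4)@(9, 9): e=[135,58,17] → X
    (5,4)@(11, 9): e=[135,86,-11] → .
    (2,5)@(5, 11): e=[105,14,91] → X
    (5,5)@(11, 11): e=[105,98,7] → X
    (6,5)@(13, 11): e=[105,126,-21] → .
    (2,6)@(5, 13): e=[75,26,109] → X
    (6,6)@(13, 13): e=[75,138,-3] → .
  covered (26 px):
    . . . . . . . . . .
    . . . . . . . . . .
    . . . X . . . . . .
    . . . X . . . . . .
    . . X X X . . . . .
    . . X X X X . . . .
    . . X X X X . . . .
    . X X X X X X . . .
    . X X X X X X X . .
    . . . . . . . . . .
T1:
  2·area = 164
  edge (16, 2)→(10, 18): d=(-6,16) right/bottom  bias=-1
  edge (10, 18)→(2, 12): d=(-8,-6) top-left  bias=+0
  edge (2, 12)→(16, 2): d=(14,-10) top-left  bias=+0
    (7,1)@(15, 3): e=[10,150,4] → X
    (8,1)@(17, 3): e=[-22,162,24] → .
    (6,2)@(13, 5): e=[30,122,12] → X
    (7,2)@(15, 5): e=[-2,134,32] → .
    (4,3)@(9, 7): e=[82,82,0] → X  [on edge]
    (5,3)@(11, 7): e=[50,94,20] → X
    (7,3)@(15, 7): e=[-14,118,60] → .
    (3,4)@(7, 9): e=[102,54,8] → X
    (7,4)@(15, 9): e=[-26,102,88] → .
    (2,5)@(5, 11): e=[122,26,16] → X
    (6,5)@(13, 11): e=[-6,74,96] → .
    (2,6)@(5, 13): e=[110,10,44] → X
  covered (21 px):
    . . . . . . . . . .
    . . . . . . . X . .
    . . . . . . X . . .
    . . . . X X X . . .
    . . . X X X X . . .
    . . X X X X . . . .
    . . X X X X . . . .
    . . . X X X . . . .
    . . . . X . . . . .
    . . . . . . . . . .
T2:
  2·area = 4
  edge (2, 2)→(16, 4): d=(14,2) right/bottom  bias=-1
  edge (16, 4)→(0, 2): d=(-16,-2) top-left  bias=+0
  edge (0, 2)→(2, 2): d=(2,0) top-left  bias=+0
    (4,1)@(9, 3): e=[0,2,2] → .  [on edge]
  covered (0 px):
    . . . . . . . . . .
    . . . . . . . . . .
    . . . . . . . . . .
    . . . . . . . . . .
    . . . . . . . . . .
    . . . . . . . . . .
    . . . . . . . . . .
    . . . . . . . . . .
    . . . . . . . . . .
    . . . . . . . . . .
T3:
  2·area = 28  (B↔C swapped to make it positive)
  edge (2, 14)→(4, 6): d=(2,-8) top-left  bias=+0
  edge (4, 6)→(6, 12): d=(2,6) right/bottom  bias=-1
  edge (6, 12)→(2, 14): d=(-4,2) right/bottom  bias=-1
    (1,1)@(3, 3): e=[-14,0,42] → .  [on edge]
    (2,4)@(5, 9): e=[14,0,14] → .  [on edge]
    (1,5)@(3, 11): e=[2,16,10] → X
    (2,5)@(5, 11): e=[18,4,6] → X
    (3,5)@(7, 11): e=[34,-8,2] → .
    (1,6)@(3, 13): e=[6,20,2] → X
    (2,6)@(5, 13): e=[22,8,-2] → .
    (1,7)@(3, 15): e=[10,24,-6] → .
    (3,7)@(7, 15): e=[42,0,-14] → .  [on edge]
  covered (3 px):
    . . . . . . . . . .
    . . . . . . . . . .
    . . . . . . . . . .
    . . . . . . . . . .
    . . . . . . . . . .
    . X X . . . . . . .
    . X . . . . . . . .
    . . . . . . . . . .
    . . . . . . . . . .
    . . . . . . . . . .
T4:
  2·area = 46  (B↔C swapped to make it positive)
  edge (14, 0)→(12, 8): d=(-2,8) right/bottom  bias=-1
  edge (12, 8)→(4, 17): d=(-8,9) right/bottom  bias=-1
  edge (4, 17)→(14, 0): d=(10,-17) top-left  bias=+0
    (6,1)@(13, 3): e=[2,31,13] → X
    (7,1)@(15, 3): e=[-14,13,47] → .
    (6,2)@(13, 5): e=[-2,15,33] → .
    (5,3)@(11, 7): e=[10,17,19] → X
    (6,3)@(13, 7): e=[-6,-1,53] → .
    (4,4)@(9, 9): e=[22,19,5] → X
    (6,4)@(13, 9): e=[-10,-17,73] → .
    (4,5)@(9, 11): e=[18,3,25] → X
    (5,5)@(11, 11): e=[2,-15,59] → .
    (3,6)@(7, 13): e=[30,5,11] → X
    (4,6)@(9, 13): e=[14,-13,45] → .
    (3,7)@(7, 15): e=[26,-11,31] → .
  covered (6 px):
    . . . . . . . . . .
    . . . . . . X . . .
    . . . . . . . . . .
    . . . . . X . . . .
    . . . . X X . . . .
    . . . . X . . . . .
    . . . X . . . . . .
    . . . . . . . . . .
    . . . . . . . . . .
    . . . . . . . . . .

Z-buffer (winner per pixel, '.' = empty):
  . . . . . . . . . .
  . . . . . . 4 1 . .
  . . . 0 . . 1 . . .
  . . . 0 1 4 1 . . .
  . . 0 1 4 4 1 . . .
  . 3 3 1 4 1 . . . .
  . 3 1 4 1 1 . . . .
  . 0 0 1 1 1 0 . . .
  . 0 0 0 1 0 0 0 . .
  . . . . . . . . . .

Result: 0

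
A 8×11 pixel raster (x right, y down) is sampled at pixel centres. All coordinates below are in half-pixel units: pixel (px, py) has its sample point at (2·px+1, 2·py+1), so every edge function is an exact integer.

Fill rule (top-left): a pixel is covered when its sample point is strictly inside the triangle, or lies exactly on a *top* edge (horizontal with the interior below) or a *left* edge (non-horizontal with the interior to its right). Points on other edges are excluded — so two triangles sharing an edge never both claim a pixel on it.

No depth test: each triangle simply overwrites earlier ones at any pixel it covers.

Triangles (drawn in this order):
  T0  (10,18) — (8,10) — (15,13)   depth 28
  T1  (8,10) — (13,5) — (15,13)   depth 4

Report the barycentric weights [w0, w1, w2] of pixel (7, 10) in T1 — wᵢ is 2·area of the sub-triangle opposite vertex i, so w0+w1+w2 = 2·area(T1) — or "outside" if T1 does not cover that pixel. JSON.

T0:
  2·area = 50
  edge (10, 18)→(8, 10): d=(-2,-8) top-left  bias=+0
  edge (8, 10)→(15, 13): d=(7,3) right/bottom  bias=-1
  edge (15, 13)→(10, 18): d=(-5,5) right/bottom  bias=-1
    (0,3)@(1, 7): e=[-50,0,100] → ·  [on edge]
    (4,5)@(9, 11): e=[6,4,40] → █
    (5,5)@(11, 11): e=[22,-2,30] → ·
    (4,6)@(9, 13): e=[2,18,30] → █
    (5,6)@(11, 13): e=[18,12,20] → █
    (6,6)@(13, 13): e=[34,6,10] → █
    (7,6)@(15, 13): e=[50,0,0] → ·  [on edge]
    (4,7)@(9, 15): e=[-2,32,20] → ·
    (5,7)@(11, 15): e=[14,26,10] → █
    (6,7)@(13, 15): e=[30,20,0] → ·  [on edge]
    (5,8)@(11, 17): e=[10,40,0] → ·  [on edge]
    (4,9)@(9, 19): e=[-10,60,0] → ·  [on edge]
    (3,10)@(7, 21): e=[-30,80,0] → ·  [on edge]
  covered (5 px):
    · · · · · · · ·
    · · · · · · · ·
    · · · · · · · ·
    · · · · · · · ·
    · · · · · · · ·
    · · · · █ · · ·
    · · · · █ █ █ ·
    · · · · · █ · ·
    · · · · · · · ·
    · · · · · · · ·
    · · · · · · · ·
T1:
  2·area = 50
  edge (8, 10)→(13, 5): d=(5,-5) top-left  bias=+0
  edge (13, 5)→(15, 13): d=(2,8) right/bottom  bias=-1
  edge (15, 13)→(8, 10): d=(-7,-3) top-left  bias=+0
    (7,1)@(15, 3): e=[0,-20,70] → ·  [on edge]
    (6,2)@(13, 5): e=[0,0,50] → ·  [on edge]
    (0,3)@(1, 7): e=[-50,100,0] → ·  [on edge]
    (5,3)@(11, 7): e=[0,20,30] → █  [on edge]
    (6,3)@(13, 7): e=[10,4,36] → █
    (7,3)@(15, 7): e=[20,-12,42] → ·
    (4,4)@(9, 9): e=[0,40,10] → █  [on edge]
    (7,4)@(15, 9): e=[30,-8,28] → ·
    (3,5)@(7, 11): e=[0,60,-10] → ·  [on edge]
    (4,5)@(9, 11): e=[10,44,-4] → ·
    (5,5)@(11, 11): e=[20,28,2] → █
    (7,5)@(15, 11): e=[40,-4,14] → ·
    (2,6)@(5, 13): e=[0,80,-30] → ·  [on edge]
    (7,6)@(15, 13): e=[50,0,0] → ·  [on edge]
    (1,7)@(3, 15): e=[0,100,-50] → ·  [on edge]
    (0,8)@(1, 17): e=[0,120,-70] → ·  [on edge]
  covered (7 px):
    · · · · · · · ·
    · · · · · · · ·
    · · · · · · · ·
    · · · · · █ █ ·
    · · · · █ █ █ ·
    · · · · · █ █ ·
    · · · · · · · ·
    · · · · · · · ·
    · · · · · · · ·
    · · · · · · · ·
    · · · · · · · ·

Final: "outside"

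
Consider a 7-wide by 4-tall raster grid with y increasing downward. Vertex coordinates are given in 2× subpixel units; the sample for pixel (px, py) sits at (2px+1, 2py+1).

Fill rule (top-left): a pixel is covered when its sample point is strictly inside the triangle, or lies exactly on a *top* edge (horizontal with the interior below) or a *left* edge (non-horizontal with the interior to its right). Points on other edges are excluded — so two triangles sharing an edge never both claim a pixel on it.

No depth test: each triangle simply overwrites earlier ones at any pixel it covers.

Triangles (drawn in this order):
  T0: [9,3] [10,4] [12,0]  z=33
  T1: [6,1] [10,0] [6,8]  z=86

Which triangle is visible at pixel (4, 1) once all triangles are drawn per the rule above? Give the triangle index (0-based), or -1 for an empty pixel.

T0:
  2·area = 6  (B↔C swapped to make it positive)
  edge (9, 3)→(12, 0): d=(3,-3) top-left  bias=+0
  edge (12, 0)→(10, 4): d=(-2,4) right/bottom  bias=-1
  edge (10, 4)→(9, 3): d=(-1,-1) top-left  bias=+0
    (3,0)@(7, 1): e=[-12,18,0] → .  [on edge]
    (5,0)@(11, 1): e=[0,2,4] → X  [on edge]
    (6,0)@(13, 1): e=[6,-6,6] → .
    (4,1)@(9, 3): e=[0,6,0] → X  [on edge]
    (5,1)@(11, 3): e=[6,-2,2] → .
    (3,2)@(7, 5): e=[0,10,-4] → .  [on edge]
    (4,2)@(9, 5): e=[6,2,-2] → .
    (5,2)@(11, 5): e=[12,-6,0] → .  [on edge]
    (2,3)@(5, 7): e=[0,14,-8] → .  [on edge]
    (6,3)@(13, 7): e=[24,-18,0] → .  [on edge]
  covered (2 px):
    . . . . . X .
    . . . . X . .
    . . . . . . .
    . . . . . . .
T1:
  2·area = 28
  edge (6, 1)→(10, 0): d=(4,-1) top-left  bias=+0
  edge (10, 0)→(6, 8): d=(-4,8) right/bottom  bias=-1
  edge (6, 8)→(6, 1): d=(0,-7) top-left  bias=+0
    (3,0)@(7, 1): e=[1,20,7] → X
    (4,0)@(9, 1): e=[3,4,21] → X
    (5,0)@(11, 1): e=[5,-12,35] → .
    (3,1)@(7, 3): e=[9,12,7] → X
    (4,1)@(9, 3): e=[11,-4,21] → .
    (3,2)@(7, 5): e=[17,4,7] → X
    (4,2)@(9, 5): e=[19,-12,21] → .
    (3,3)@(7, 7): e=[25,-4,7] → .
  covered (4 px):
    . . . X X . .
    . . . X . . .
    . . . X . . .
    . . . . . . .

Z-buffer (winner per pixel, '.' = empty):
  . . . 1 1 0 .
  . . . 1 0 . .
  . . . 1 . . .
  . . . . . . .

Final: 0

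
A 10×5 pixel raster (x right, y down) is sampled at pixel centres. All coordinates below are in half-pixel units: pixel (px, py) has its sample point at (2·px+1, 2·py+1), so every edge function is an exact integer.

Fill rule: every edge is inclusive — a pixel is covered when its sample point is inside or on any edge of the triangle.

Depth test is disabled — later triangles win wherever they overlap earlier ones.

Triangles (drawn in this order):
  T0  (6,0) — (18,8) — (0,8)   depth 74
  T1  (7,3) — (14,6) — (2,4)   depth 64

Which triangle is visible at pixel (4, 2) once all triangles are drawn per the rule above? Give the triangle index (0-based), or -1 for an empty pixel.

T0:
  2·area = 144
  edge (6, 0)→(18, 8): d=(12,8) inclusive
  edge (18, 8)→(0, 8): d=(-18,0) inclusive
  edge (0, 8)→(6, 0): d=(6,-8) inclusive
    (3,0)@(7, 1): e=[4,126,14] → █
    (4,0)@(9, 1): e=[-12,126,30] → ·
    (2,1)@(5, 3): e=[44,90,10] → █
    (4,1)@(9, 3): e=[12,90,42] → █
    (5,1)@(11, 3): e=[-4,90,58] → ·
    (1,2)@(3, 5): e=[84,54,6] → █
    (5,2)@(11, 5): e=[20,54,70] → █
    (6,2)@(13, 5): e=[4,54,86] → █
    (7,2)@(15, 5): e=[-12,54,102] → ·
    (0,3)@(1, 7): e=[124,18,2] → █
    (7,3)@(15, 7): e=[12,18,114] → █
    (8,3)@(17, 7): e=[-4,18,130] → ·
  covered (18 px):
    · · · █ · · · · · ·
    · · █ █ █ · · · · ·
    · █ █ █ █ █ █ · · ·
    █ █ █ █ █ █ █ █ · ·
    · · · · · · · · · ·
T1:
  2·area = 22
  edge (7, 3)→(14, 6): d=(7,3) inclusive
  edge (14, 6)→(2, 4): d=(-12,-2) inclusive
  edge (2, 4)→(7, 3): d=(5,-1) inclusive
    (8,0)@(17, 1): e=[-44,66,0] → ·  [on edge]
    (3,1)@(7, 3): e=[0,22,0] → █  [on edge]
    (4,1)@(9, 3): e=[-6,26,2] → ·
    (3,2)@(7, 5): e=[14,-2,10] → ·
    (4,2)@(9, 5): e=[8,2,12] → █
    (5,2)@(11, 5): e=[2,6,14] → █
    (6,2)@(13, 5): e=[-4,10,16] → ·
    (4,3)@(9, 7): e=[22,-22,22] → ·
    (5,3)@(11, 7): e=[16,-18,24] → ·
  covered (3 px):
    · · · · · · · · · ·
    · · · █ · · · · · ·
    · · · · █ █ · · · ·
    · · · · · · · · · ·
    · · · · · · · · · ·

Z-buffer (winner per pixel, '.' = empty):
  . . . 0 . . . . . .
  . . 0 1 0 . . . . .
  . 0 0 0 1 1 0 . . .
  0 0 0 0 0 0 0 0 . .
  . . . . . . . . . .

Answer: 1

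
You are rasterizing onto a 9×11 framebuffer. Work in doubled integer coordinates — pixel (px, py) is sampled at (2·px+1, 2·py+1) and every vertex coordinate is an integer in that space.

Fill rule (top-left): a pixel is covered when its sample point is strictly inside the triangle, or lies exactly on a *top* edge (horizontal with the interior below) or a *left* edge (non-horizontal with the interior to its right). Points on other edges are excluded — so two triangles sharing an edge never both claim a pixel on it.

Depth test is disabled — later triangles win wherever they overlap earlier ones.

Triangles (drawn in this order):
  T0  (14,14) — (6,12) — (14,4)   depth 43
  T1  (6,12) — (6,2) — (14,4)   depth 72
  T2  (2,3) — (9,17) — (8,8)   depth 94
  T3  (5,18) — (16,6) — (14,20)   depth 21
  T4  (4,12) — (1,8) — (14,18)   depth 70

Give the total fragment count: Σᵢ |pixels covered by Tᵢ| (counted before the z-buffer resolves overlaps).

T0:
  2·area = 80
  edge (14, 14)→(6, 12): d=(-8,-2) top-left  bias=+0
  edge (6, 12)→(14, 4): d=(8,-8) top-left  bias=+0
  edge (14, 4)→(14, 14): d=(0,10) right/bottom  bias=-1
    (8,0)@(17, 1): e=[110,0,-30] → ·  [on edge]
    (7,1)@(15, 3): e=[90,0,-10] → ·  [on edge]
    (6,2)@(13, 5): e=[70,0,10] → #  [on edge]
    (7,2)@(15, 5): e=[74,16,-10] → ·
    (5,3)@(11, 7): e=[50,0,30] → #  [on edge]
    (7,3)@(15, 7): e=[58,32,-10] → ·
    (4,4)@(9, 9): e=[30,0,50] → #  [on edge]
    (7,4)@(15, 9): e=[42,48,-10] → ·
    (3,5)@(7, 11): e=[10,0,70] → #  [on edge]
    (7,5)@(15, 11): e=[26,64,-10] → ·
    (2,6)@(5, 13): e=[-10,0,90] → ·  [on edge]
    (3,6)@(7, 13): e=[-6,16,70] → ·
    (1,7)@(3, 15): e=[-30,0,110] → ·  [on edge]
    (0,8)@(1, 17): e=[-50,0,130] → ·  [on edge]
  covered (12 px):
    · · · · · · · · ·
    · · · · · · · · ·
    · · · · · · # · ·
    · · · · · # # · ·
    · · · · # # # · ·
    · · · # # # # · ·
    · · · · · # # · ·
    · · · · · · · · ·
    · · · · · · · · ·
    · · · · · · · · ·
    · · · · · · · · ·
T1:
  2·area = 80
  edge (6, 12)→(6, 2): d=(0,-10) top-left  bias=+0
  edge (6, 2)→(14, 4): d=(8,2) right/bottom  bias=-1
  edge (14, 4)→(6, 12): d=(-8,8) right/bottom  bias=-1
    (8,0)@(17, 1): e=[110,-30,0] → ·  [on edge]
    (3,1)@(7, 3): e=[10,6,64] → #
    (4,1)@(9, 3): e=[30,2,48] → #
    (5,1)@(11, 3): e=[50,-2,32] → ·
    (7,1)@(15, 3): e=[90,-10,0] → ·  [on edge]
    (3,2)@(7, 5): e=[10,22,48] → #
    (5,2)@(11, 5): e=[50,14,16] → #
    (6,2)@(13, 5): e=[70,10,0] → ·  [on edge]
    (3,3)@(7, 7): e=[10,38,32] → #
    (5,3)@(11, 7): e=[50,30,0] → ·  [on edge]
    (3,4)@(7, 9): e=[10,54,16] → #
    (4,4)@(9, 9): e=[30,50,0] → ·  [on edge]
    (3,5)@(7, 11): e=[10,70,0] → ·  [on edge]
    (2,6)@(5, 13): e=[-10,90,0] → ·  [on edge]
    (1,7)@(3, 15): e=[-30,110,0] → ·  [on edge]
    (0,8)@(1, 17): e=[-50,130,0] → ·  [on edge]
  covered (8 px):
    · · · · · · · · ·
    · · · # # · · · ·
    · · · # # # · · ·
    · · · # # · · · ·
    · · · # · · · · ·
    · · · · · · · · ·
    · · · · · · · · ·
    · · · · · · · · ·
    · · · · · · · · ·
    · · · · · · · · ·
    · · · · · · · · ·
T2:
  2·area = 49  (B↔C swapped to make it positive)
  edge (2, 3)→(8, 8): d=(6,5) right/bottom  bias=-1
  edge (8, 8)→(9, 17): d=(1,9) right/bottom  bias=-1
  edge (9, 17)→(2, 3): d=(-7,-14) top-left  bias=+0
    (0,0)@(1, 1): e=[-7,56,0] → ·  [on edge]
    (1,2)@(3, 5): e=[7,42,0] → #  [on edge]
    (2,2)@(5, 5): e=[-3,24,28] → ·
    (1,3)@(3, 7): e=[19,44,-14] → ·
    (2,3)@(5, 7): e=[9,26,14] → #
    (3,3)@(7, 7): e=[-1,8,42] → ·
    (2,4)@(5, 9): e=[21,28,0] → #  [on edge]
    (3,4)@(7, 9): e=[11,10,28] → #
    (4,4)@(9, 9): e=[1,-8,56] → ·
    (2,5)@(5, 11): e=[33,30,-14] → ·
    (3,5)@(7, 11): e=[23,12,14] → #
    (4,5)@(9, 11): e=[13,-6,42] → ·
    (3,6)@(7, 13): e=[35,14,0] → #  [on edge]
    (4,8)@(9, 17): e=[49,0,0] → ·  [on edge]
    (5,10)@(11, 21): e=[63,-14,0] → ·  [on edge]
  covered (6 px):
    · · · · · · · · ·
    · · · · · · · · ·
    · # · · · · · · ·
    · · # · · · · · ·
    · · # # · · · · ·
    · · · # · · · · ·
    · · · # · · · · ·
    · · · · · · · · ·
    · · · · · · · · ·
    · · · · · · · · ·
    · · · · · · · · ·
T3:
  2·area = 130
  edge (5, 18)→(16, 6): d=(11,-12) top-left  bias=+0
  edge (16, 6)→(14, 20): d=(-2,14) right/bottom  bias=-1
  edge (14, 20)→(5, 18): d=(-9,-2) top-left  bias=+0
    (7,4)@(15, 9): e=[21,8,101] → #
    (8,4)@(17, 9): e=[45,-20,105] → ·
    (6,5)@(13, 11): e=[19,32,79] → #
    (8,5)@(17, 11): e=[67,-24,87] → ·
    (5,6)@(11, 13): e=[17,56,57] → #
    (7,6)@(15, 13): e=[65,0,65] → ·  [on edge]
    (4,7)@(9, 15): e=[15,80,35] → #
    (7,7)@(15, 15): e=[87,-4,47] → ·
    (3,8)@(7, 17): e=[13,104,13] → #
    (7,8)@(15, 17): e=[109,-8,29] → ·
    (3,9)@(7, 19): e=[35,100,-5] → ·
    (4,9)@(9, 19): e=[59,72,-1] → ·
  covered (14 px):
    · · · · · · · · ·
    · · · · · · · · ·
    · · · · · · · · ·
    · · · · · · · · ·
    · · · · · · · # ·
    · · · · · · # # ·
    · · · · · # # · ·
    · · · · # # # · ·
    · · · # # # # · ·
    · · · · · # # · ·
    · · · · · · · · ·
T4:
  2·area = 22
  edge (4, 12)→(1, 8): d=(-3,-4) top-left  bias=+0
  edge (1, 8)→(14, 18): d=(13,10) right/bottom  bias=-1
  edge (14, 18)→(4, 12): d=(-10,-6) top-left  bias=+0
    (3,6)@(7, 13): e=[9,5,8] → #
    (4,6)@(9, 13): e=[17,-15,20] → ·
    (3,7)@(7, 15): e=[3,31,-12] → ·
    (4,7)@(9, 15): e=[11,11,0] → #  [on edge]
    (5,7)@(11, 15): e=[19,-9,12] → ·
    (4,8)@(9, 17): e=[5,37,-20] → ·
  covered (2 px):
    · · · · · · · · ·
    · · · · · · · · ·
    · · · · · · · · ·
    · · · · · · · · ·
    · · · · · · · · ·
    · · · · · · · · ·
    · · · # · · · · ·
    · · · · # · · · ·
    · · · · · · · · ·
    · · · · · · · · ·
    · · · · · · · · ·

Result: 42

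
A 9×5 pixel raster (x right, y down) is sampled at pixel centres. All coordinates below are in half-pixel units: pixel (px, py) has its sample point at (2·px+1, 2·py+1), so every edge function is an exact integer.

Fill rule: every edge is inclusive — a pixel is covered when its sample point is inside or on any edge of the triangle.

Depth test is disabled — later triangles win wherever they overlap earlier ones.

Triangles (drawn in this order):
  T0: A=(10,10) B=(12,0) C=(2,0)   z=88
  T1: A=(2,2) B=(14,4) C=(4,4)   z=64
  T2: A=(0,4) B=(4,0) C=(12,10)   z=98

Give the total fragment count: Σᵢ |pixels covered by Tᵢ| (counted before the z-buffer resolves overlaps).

T0:
  2·area = 100  (B↔C swapped to make it positive)
  edge (10, 10)→(2, 0): d=(-8,-10) inclusive
  edge (2, 0)→(12, 0): d=(10,0) inclusive
  edge (12, 0)→(10, 10): d=(-2,10) inclusive
    (1,0)@(3, 1): e=[2,10,88] → █
    (2,0)@(5, 1): e=[22,10,68] → █
    (3,0)@(7, 1): e=[42,10,48] → █
    (4,0)@(9, 1): e=[62,10,28] → █
    (5,0)@(11, 1): e=[82,10,8] → █
    (6,0)@(13, 1): e=[102,10,-12] → ·
    (1,1)@(3, 3): e=[-14,30,84] → ·
    (2,1)@(5, 3): e=[6,30,64] → █
    (6,1)@(13, 3): e=[86,30,-16] → ·
    (2,2)@(5, 5): e=[-10,50,60] → ·
    (3,2)@(7, 5): e=[10,50,40] → █
    (5,2)@(11, 5): e=[50,50,0] → █  [on edge]
  covered (13 px):
    · █ █ █ █ █ · · ·
    · · █ █ █ █ · · ·
    · · · █ █ █ · · ·
    · · · · █ · · · ·
    · · · · · · · · ·
T1:
  2·area = 20
  edge (2, 2)→(14, 4): d=(12,2) inclusive
  edge (14, 4)→(4, 4): d=(-10,0) inclusive
  edge (4, 4)→(2, 2): d=(-2,-2) inclusive
    (0,0)@(1, 1): e=[-10,30,0] → ·  [on edge]
    (1,1)@(3, 3): e=[10,10,0] → █  [on edge]
    (2,1)@(5, 3): e=[6,10,4] → █
    (3,1)@(7, 3): e=[2,10,8] → █
    (4,1)@(9, 3): e=[-2,10,12] → ·
    (1,2)@(3, 5): e=[34,-10,-4] → ·
    (2,2)@(5, 5): e=[30,-10,0] → ·  [on edge]
    (3,2)@(7, 5): e=[26,-10,4] → ·
    (3,3)@(7, 7): e=[50,-30,0] → ·  [on edge]
    (4,4)@(9, 9): e=[70,-50,0] → ·  [on edge]
  covered (3 px):
    · · · · · · · · ·
    · █ █ █ · · · · ·
    · · · · · · · · ·
    · · · · · · · · ·
    · · · · · · · · ·
T2:
  2·area = 72
  edge (0, 4)→(4, 0): d=(4,-4) inclusive
  edge (4, 0)→(12, 10): d=(8,10) inclusive
  edge (12, 10)→(0, 4): d=(-12,-6) inclusive
    (1,0)@(3, 1): e=[0,18,54] → █  [on edge]
    (2,0)@(5, 1): e=[8,-2,66] → ·
    (0,1)@(1, 3): e=[0,54,18] → █  [on edge]
    (2,1)@(5, 3): e=[16,14,42] → █
    (3,1)@(7, 3): e=[24,-6,54] → ·
    (0,2)@(1, 5): e=[8,70,-6] → ·
    (1,2)@(3, 5): e=[16,50,6] → █
    (3,2)@(7, 5): e=[32,10,30] → █
    (4,2)@(9, 5): e=[40,-10,42] → ·
    (1,3)@(3, 7): e=[24,66,-18] → ·
    (2,3)@(5, 7): e=[32,46,-6] → ·
    (3,3)@(7, 7): e=[40,26,6] → █
  covered (10 px):
    · █ · · · · · · ·
    █ █ █ · · · · · ·
    · █ █ █ · · · · ·
    · · · █ █ · · · ·
    · · · · · █ · · ·

Answer: 26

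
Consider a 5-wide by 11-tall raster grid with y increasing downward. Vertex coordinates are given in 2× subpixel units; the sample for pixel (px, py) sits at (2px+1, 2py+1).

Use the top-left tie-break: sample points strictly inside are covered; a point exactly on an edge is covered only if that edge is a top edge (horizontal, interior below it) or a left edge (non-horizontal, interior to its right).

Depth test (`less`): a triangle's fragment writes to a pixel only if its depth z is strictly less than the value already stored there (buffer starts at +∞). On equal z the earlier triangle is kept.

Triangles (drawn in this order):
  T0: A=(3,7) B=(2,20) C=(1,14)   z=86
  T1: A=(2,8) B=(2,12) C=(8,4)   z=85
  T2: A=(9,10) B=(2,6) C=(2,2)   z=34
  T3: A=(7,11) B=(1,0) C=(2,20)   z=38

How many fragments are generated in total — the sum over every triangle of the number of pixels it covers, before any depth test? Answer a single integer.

T0:
  2·area = 19
  edge (3, 7)→(2, 20): d=(-1,13) right/bottom  bias=-1
  edge (2, 20)→(1, 14): d=(-1,-6) top-left  bias=+0
  edge (1, 14)→(3, 7): d=(2,-7) top-left  bias=+0
    (1,3)@(3, 7): e=[0,19,0] → ·  [on edge]
  covered (0 px):
    · · · · ·
    · · · · ·
    · · · · ·
    · · · · ·
    · · · · ·
    · · · · ·
    · · · · ·
    · · · · ·
    · · · · ·
    · · · · ·
    · · · · ·
T1:
  2·area = 24  (B↔C swapped to make it positive)
  edge (2, 8)→(8, 4): d=(6,-4) top-left  bias=+0
  edge (8, 4)→(2, 12): d=(-6,8) right/bottom  bias=-1
  edge (2, 12)→(2, 8): d=(0,-4) top-left  bias=+0
    (3,2)@(7, 5): e=[2,2,20] → █
    (4,2)@(9, 5): e=[10,-14,28] → ·
    (2,3)@(5, 7): e=[6,6,12] → █
    (3,3)@(7, 7): e=[14,-10,20] → ·
    (1,4)@(3, 9): e=[10,10,4] → █
    (2,4)@(5, 9): e=[18,-6,12] → ·
    (1,5)@(3, 11): e=[22,-2,4] → ·
  covered (3 px):
    · · · · ·
    · · · · ·
    · · · █ ·
    · · █ · ·
    · █ · · ·
    · · · · ·
    · · · · ·
    · · · · ·
    · · · · ·
    · · · · ·
    · · · · ·
T2:
  2·area = 28
  edge (9, 10)→(2, 6): d=(-7,-4) top-left  bias=+0
  edge (2, 6)→(2, 2): d=(0,-4) top-left  bias=+0
  edge (2, 2)→(9, 10): d=(7,8) right/bottom  bias=-1
    (1,2)@(3, 5): e=[11,4,13] → █
    (2,2)@(5, 5): e=[19,12,-3] → ·
    (1,3)@(3, 7): e=[-3,4,27] → ·
    (2,3)@(5, 7): e=[5,12,11] → █
    (3,3)@(7, 7): e=[13,20,-5] → ·
    (2,4)@(5, 9): e=[-9,12,25] → ·
  covered (2 px):
    · · · · ·
    · · · · ·
    · █ · · ·
    · · █ · ·
    · · · · ·
    · · · · ·
    · · · · ·
    · · · · ·
    · · · · ·
    · · · · ·
    · · · · ·
T3:
  2·area = 109  (B↔C swapped to make it positive)
  edge (7, 11)→(2, 20): d=(-5,9) right/bottom  bias=-1
  edge (2, 20)→(1, 0): d=(-1,-20) top-left  bias=+0
  edge (1, 0)→(7, 11): d=(6,11) right/bottom  bias=-1
    (1,2)@(3, 5): e=[66,35,8] → █
    (2,2)@(5, 5): e=[48,75,-14] → ·
    (1,3)@(3, 7): e=[56,33,20] → █
    (2,3)@(5, 7): e=[38,73,-2] → ·
    (1,4)@(3, 9): e=[46,31,32] → █
    (2,4)@(5, 9): e=[28,71,10] → █
    (3,4)@(7, 9): e=[10,111,-12] → ·
    (1,5)@(3, 11): e=[36,29,44] → █
    (3,5)@(7, 11): e=[0,109,0] → ·  [on edge]
    (1,6)@(3, 13): e=[26,27,56] → █
    (3,6)@(7, 13): e=[-10,107,12] → ·
    (1,7)@(3, 15): e=[16,25,68] → █
  covered (10 px):
    · · · · ·
    · · · · ·
    · █ · · ·
    · █ · · ·
    · █ █ · ·
    · █ █ · ·
    · █ █ · ·
    · █ · · ·
    · █ · · ·
    · · · · ·
    · · · · ·

Final: 15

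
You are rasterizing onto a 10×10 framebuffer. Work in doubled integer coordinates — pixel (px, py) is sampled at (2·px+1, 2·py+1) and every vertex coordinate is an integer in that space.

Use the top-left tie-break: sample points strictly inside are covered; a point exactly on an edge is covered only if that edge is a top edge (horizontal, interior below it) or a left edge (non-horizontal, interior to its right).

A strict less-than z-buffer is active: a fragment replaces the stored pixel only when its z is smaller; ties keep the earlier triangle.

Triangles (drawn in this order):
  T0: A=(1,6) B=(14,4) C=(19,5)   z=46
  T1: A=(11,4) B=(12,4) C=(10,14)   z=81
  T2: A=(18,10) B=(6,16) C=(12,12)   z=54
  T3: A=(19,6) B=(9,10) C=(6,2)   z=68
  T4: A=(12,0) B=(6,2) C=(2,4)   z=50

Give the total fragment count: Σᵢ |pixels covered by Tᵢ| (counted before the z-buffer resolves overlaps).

T0:
  2·area = 23
  edge (1, 6)→(14, 4): d=(13,-2) top-left  bias=+0
  edge (14, 4)→(19, 5): d=(5,1) right/bottom  bias=-1
  edge (19, 5)→(1, 6): d=(-18,1) right/bottom  bias=-1
    (4,1)@(9, 3): e=[-23,0,46] → .  [on edge]
    (4,2)@(9, 5): e=[3,10,10] → X
    (5,2)@(11, 5): e=[7,8,8] → X
    (6,2)@(13, 5): e=[11,6,6] → X
    (7,2)@(15, 5): e=[15,4,4] → X
    (8,2)@(17, 5): e=[19,2,2] → X
    (9,2)@(19, 5): e=[23,0,0] → .  [on edge]
    (4,3)@(9, 7): e=[29,20,-26] → .
    (5,3)@(11, 7): e=[33,18,-28] → .
    (6,3)@(13, 7): e=[37,16,-30] → .
    (7,3)@(15, 7): e=[41,14,-32] → .
    (8,3)@(17, 7): e=[45,12,-34] → .
  covered (5 px):
    . . . . . . . . . .
    . . . . . . . . . .
    . . . . X X X X X .
    . . . . . . . . . .
    . . . . . . . . . .
    . . . . . . . . . .
    . . . . . . . . . .
    . . . . . . . . . .
    . . . . . . . . . .
    . . . . . . . . . .
T1:
  2·area = 10
  edge (11, 4)→(12, 4): d=(1,0) top-left  bias=+0
  edge (12, 4)→(10, 14): d=(-2,10) right/bottom  bias=-1
  edge (10, 14)→(11, 4): d=(1,-10) top-left  bias=+0
    (5,2)@(11, 5): e=[1,8,1] → X
    (6,2)@(13, 5): e=[1,-12,21] → .
    (5,3)@(11, 7): e=[3,4,3] → X
    (6,3)@(13, 7): e=[3,-16,23] → .
    (5,4)@(11, 9): e=[5,0,5] → .  [on edge]
    (4,9)@(9, 19): e=[15,0,-5] → .  [on edge]
  covered (2 px):
    . . . . . . . . . .
    . . . . . . . . . .
    . . . . . X . . . .
    . . . . . X . . . .
    . . . . . . . . . .
    . . . . . . . . . .
    . . . . . . . . . .
    . . . . . . . . . .
    . . . . . . . . . .
    . . . . . . . . . .
T2:
  2·area = 12
  edge (18, 10)→(6, 16): d=(-12,6) right/bottom  bias=-1
  edge (6, 16)→(12, 12): d=(6,-4) top-left  bias=+0
  edge (12, 12)→(18, 10): d=(6,-2) top-left  bias=+0
    (7,5)@(15, 11): e=[6,6,0] → X  [on edge]
    (8,5)@(17, 11): e=[-6,14,4] → .
    (4,6)@(9, 13): e=[18,-6,0] → .  [on edge]
    (5,6)@(11, 13): e=[6,2,4] → X
    (6,6)@(13, 13): e=[-6,10,8] → .
    (7,6)@(15, 13): e=[-18,18,12] → .
    (1,7)@(3, 15): e=[30,-18,0] → .  [on edge]
    (5,7)@(11, 15): e=[-18,14,16] → .
  covered (2 px):
    . . . . . . . . . .
    . . . . . . . . . .
    . . . . . . . . . .
    . . . . . . . . . .
    . . . . . . . . . .
    . . . . . . . X . .
    . . . . . X . . . .
    . . . . . . . . . .
    . . . . . . . . . .
    . . . . . . . . . .
T3:
  2·area = 92
  edge (19, 6)→(9, 10): d=(-10,4) right/bottom  bias=-1
  edge (9, 10)→(6, 2): d=(-3,-8) top-left  bias=+0
  edge (6, 2)→(19, 6): d=(13,4) right/bottom  bias=-1
    (3,1)@(7, 3): e=[78,5,9] → X
    (4,1)@(9, 3): e=[70,21,1] → X
    (5,1)@(11, 3): e=[62,37,-7] → .
    (3,2)@(7, 5): e=[58,-1,35] → .
    (4,2)@(9, 5): e=[50,15,27] → X
    (5,2)@(11, 5): e=[42,31,19] → X
    (6,2)@(13, 5): e=[34,47,11] → X
    (7,2)@(15, 5): e=[26,63,3] → X
    (8,2)@(17, 5): e=[18,79,-5] → .
    (4,3)@(9, 7): e=[30,9,53] → X
    (8,3)@(17, 7): e=[-2,73,21] → .
    (4,4)@(9, 9): e=[10,3,79] → X
  covered (12 px):
    . . . . . . . . . .
    . . . X X . . . . .
    . . . . X X X X . .
    . . . . X X X X . .
    . . . . X X . . . .
    . . . . . . . . . .
    . . . . . . . . . .
    . . . . . . . . . .
    . . . . . . . . . .
    . . . . . . . . . .
T4:
  2·area = 4  (B↔C swapped to make it positive)
  edge (12, 0)→(2, 4): d=(-10,4) right/bottom  bias=-1
  edge (2, 4)→(6, 2): d=(4,-2) top-left  bias=+0
  edge (6, 2)→(12, 0): d=(6,-2) top-left  bias=+0
    (4,0)@(9, 1): e=[2,2,0] → X  [on edge]
    (5,0)@(11, 1): e=[-6,6,4] → .
    (1,1)@(3, 3): e=[6,-2,0] → .  [on edge]
    (4,1)@(9, 3): e=[-18,10,12] → .
  covered (1 px):
    . . . . X . . . . .
    . . . . . . . . . .
    . . . . . . . . . .
    . . . . . . . . . .
    . . . . . . . . . .
    . . . . . . . . . .
    . . . . . . . . . .
    . . . . . . . . . .
    . . . . . . . . . .
    . . . . . . . . . .

Answer: 22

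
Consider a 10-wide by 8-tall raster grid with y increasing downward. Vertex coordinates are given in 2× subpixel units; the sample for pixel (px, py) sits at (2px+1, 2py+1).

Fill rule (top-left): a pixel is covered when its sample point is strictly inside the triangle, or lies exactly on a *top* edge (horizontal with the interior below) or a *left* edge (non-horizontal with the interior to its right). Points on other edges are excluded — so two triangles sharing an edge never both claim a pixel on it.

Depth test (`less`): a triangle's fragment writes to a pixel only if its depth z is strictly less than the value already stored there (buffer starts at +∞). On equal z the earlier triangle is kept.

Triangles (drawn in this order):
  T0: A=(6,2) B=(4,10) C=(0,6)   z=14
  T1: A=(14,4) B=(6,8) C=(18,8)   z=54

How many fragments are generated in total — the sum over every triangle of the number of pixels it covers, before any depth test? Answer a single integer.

T0:
  2·area = 40
  edge (6, 2)→(4, 10): d=(-2,8) right/bottom  bias=-1
  edge (4, 10)→(0, 6): d=(-4,-4) top-left  bias=+0
  edge (0, 6)→(6, 2): d=(6,-4) top-left  bias=+0
    (2,1)@(5, 3): e=[6,32,2] → █
    (3,1)@(7, 3): e=[-10,40,10] → ·
    (1,2)@(3, 5): e=[18,16,6] → █
    (3,2)@(7, 5): e=[-14,32,22] → ·
    (0,3)@(1, 7): e=[30,0,10] → █  [on edge]
    (2,3)@(5, 7): e=[-2,16,26] → ·
    (0,4)@(1, 9): e=[26,-8,22] → ·
    (1,4)@(3, 9): e=[10,0,30] → █  [on edge]
    (2,4)@(5, 9): e=[-6,8,38] → ·
    (1,5)@(3, 11): e=[6,-8,42] → ·
    (2,5)@(5, 11): e=[-10,0,50] → ·  [on edge]
    (3,6)@(7, 13): e=[-30,0,70] → ·  [on edge]
    (4,7)@(9, 15): e=[-50,0,90] → ·  [on edge]
  covered (6 px):
    · · · · · · · · · ·
    · · █ · · · · · · ·
    · █ █ · · · · · · ·
    █ █ · · · · · · · ·
    · █ · · · · · · · ·
    · · · · · · · · · ·
    · · · · · · · · · ·
    · · · · · · · · · ·
T1:
  2·area = 48  (B↔C swapped to make it positive)
  edge (14, 4)→(18, 8): d=(4,4) right/bottom  bias=-1
  edge (18, 8)→(6, 8): d=(-12,0) right/bottom  bias=-1
  edge (6, 8)→(14, 4): d=(8,-4) top-left  bias=+0
    (5,0)@(11, 1): e=[0,84,-36] → ·  [on edge]
    (6,1)@(13, 3): e=[0,60,-12] → ·  [on edge]
    (6,2)@(13, 5): e=[8,36,4] → █
    (7,2)@(15, 5): e=[0,36,12] → ·  [on edge]
    (4,3)@(9, 7): e=[32,12,4] → █
    (5,3)@(11, 7): e=[24,12,12] → █
    (7,3)@(15, 7): e=[8,12,28] → █
    (8,3)@(17, 7): e=[0,12,36] → ·  [on edge]
    (4,4)@(9, 9): e=[40,-12,20] → ·
    (5,4)@(11, 9): e=[32,-12,28] → ·
    (6,4)@(13, 9): e=[24,-12,36] → ·
    (7,4)@(15, 9): e=[16,-12,44] → ·
    (9,4)@(19, 9): e=[0,-12,60] → ·  [on edge]
  covered (5 px):
    · · · · · · · · · ·
    · · · · · · · · · ·
    · · · · · · █ · · ·
    · · · · █ █ █ █ · ·
    · · · · · · · · · ·
    · · · · · · · · · ·
    · · · · · · · · · ·
    · · · · · · · · · ·

Final: 11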